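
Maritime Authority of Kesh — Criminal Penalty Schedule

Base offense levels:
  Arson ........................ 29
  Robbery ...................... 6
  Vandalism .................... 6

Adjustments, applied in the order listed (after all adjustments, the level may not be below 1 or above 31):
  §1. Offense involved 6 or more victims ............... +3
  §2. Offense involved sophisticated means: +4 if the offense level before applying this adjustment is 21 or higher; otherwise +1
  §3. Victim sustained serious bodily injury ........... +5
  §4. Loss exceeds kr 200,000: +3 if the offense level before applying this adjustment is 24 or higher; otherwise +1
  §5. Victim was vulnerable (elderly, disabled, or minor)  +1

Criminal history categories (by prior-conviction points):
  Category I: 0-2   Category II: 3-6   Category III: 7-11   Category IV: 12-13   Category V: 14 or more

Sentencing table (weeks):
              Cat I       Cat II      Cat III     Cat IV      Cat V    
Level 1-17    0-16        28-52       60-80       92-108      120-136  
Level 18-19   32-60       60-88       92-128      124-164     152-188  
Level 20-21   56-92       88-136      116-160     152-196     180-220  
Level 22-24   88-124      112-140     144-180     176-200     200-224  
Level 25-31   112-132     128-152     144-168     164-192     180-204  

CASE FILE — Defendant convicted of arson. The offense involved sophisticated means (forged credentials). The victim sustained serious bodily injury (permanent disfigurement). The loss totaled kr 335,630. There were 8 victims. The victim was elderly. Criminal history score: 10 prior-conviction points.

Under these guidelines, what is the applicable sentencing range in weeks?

144-168 weeks

Base offense level for arson: 29.
§1 applies: 29 + 3 = 32.
§2 applies (level before this adjustment is 32 ≥ 21, so +4): 32 + 4 = 36.
§3 applies: 36 + 5 = 41.
§4 applies (level before this adjustment is 41 ≥ 24, so +3): 41 + 3 = 44.
§5 applies: 44 + 1 = 45.
Level 45 exceeds the maximum of 31; capped at 31.
Final offense level: 31.
Criminal history: 10 prior points → Category III (7-11).
Level 31 falls in the 25-31 band.
Grid: Level 25-31 × Category III = 144-168 weeks.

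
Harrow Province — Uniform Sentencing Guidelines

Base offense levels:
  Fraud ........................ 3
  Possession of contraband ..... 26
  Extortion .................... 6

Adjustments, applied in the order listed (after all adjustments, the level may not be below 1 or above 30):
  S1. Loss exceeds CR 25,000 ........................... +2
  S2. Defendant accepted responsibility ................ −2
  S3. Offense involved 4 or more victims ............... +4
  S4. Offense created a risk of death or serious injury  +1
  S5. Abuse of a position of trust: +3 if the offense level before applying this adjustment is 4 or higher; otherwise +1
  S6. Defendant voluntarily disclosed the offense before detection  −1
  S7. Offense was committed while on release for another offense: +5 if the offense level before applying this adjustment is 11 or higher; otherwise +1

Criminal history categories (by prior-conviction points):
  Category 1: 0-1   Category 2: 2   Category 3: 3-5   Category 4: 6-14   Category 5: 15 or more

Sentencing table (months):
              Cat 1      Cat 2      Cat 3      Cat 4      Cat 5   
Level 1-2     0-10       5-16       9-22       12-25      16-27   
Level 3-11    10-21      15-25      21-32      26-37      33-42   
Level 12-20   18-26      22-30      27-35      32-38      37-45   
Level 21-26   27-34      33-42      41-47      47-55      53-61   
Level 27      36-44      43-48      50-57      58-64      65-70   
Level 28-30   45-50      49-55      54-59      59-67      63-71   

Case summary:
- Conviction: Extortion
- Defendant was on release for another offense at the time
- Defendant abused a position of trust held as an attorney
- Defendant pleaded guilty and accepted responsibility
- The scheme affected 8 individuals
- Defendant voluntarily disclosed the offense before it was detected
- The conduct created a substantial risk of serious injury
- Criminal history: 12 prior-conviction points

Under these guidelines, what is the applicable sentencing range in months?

32-38 months

Base offense level for extortion: 6.
S1 does not apply.
S2 applies: 6 − 2 = 4.
S3 applies: 4 + 4 = 8.
S4 applies: 8 + 1 = 9.
S5 applies (level before this adjustment is 9 ≥ 4, so +3): 9 + 3 = 12.
S6 applies: 12 − 1 = 11.
S7 applies (level before this adjustment is 11 ≥ 11, so +5): 11 + 5 = 16.
Final offense level: 16.
Criminal history: 12 prior points → Category 4 (6-14).
Level 16 falls in the 12-20 band.
Grid: Level 12-20 × Category 4 = 32-38 months.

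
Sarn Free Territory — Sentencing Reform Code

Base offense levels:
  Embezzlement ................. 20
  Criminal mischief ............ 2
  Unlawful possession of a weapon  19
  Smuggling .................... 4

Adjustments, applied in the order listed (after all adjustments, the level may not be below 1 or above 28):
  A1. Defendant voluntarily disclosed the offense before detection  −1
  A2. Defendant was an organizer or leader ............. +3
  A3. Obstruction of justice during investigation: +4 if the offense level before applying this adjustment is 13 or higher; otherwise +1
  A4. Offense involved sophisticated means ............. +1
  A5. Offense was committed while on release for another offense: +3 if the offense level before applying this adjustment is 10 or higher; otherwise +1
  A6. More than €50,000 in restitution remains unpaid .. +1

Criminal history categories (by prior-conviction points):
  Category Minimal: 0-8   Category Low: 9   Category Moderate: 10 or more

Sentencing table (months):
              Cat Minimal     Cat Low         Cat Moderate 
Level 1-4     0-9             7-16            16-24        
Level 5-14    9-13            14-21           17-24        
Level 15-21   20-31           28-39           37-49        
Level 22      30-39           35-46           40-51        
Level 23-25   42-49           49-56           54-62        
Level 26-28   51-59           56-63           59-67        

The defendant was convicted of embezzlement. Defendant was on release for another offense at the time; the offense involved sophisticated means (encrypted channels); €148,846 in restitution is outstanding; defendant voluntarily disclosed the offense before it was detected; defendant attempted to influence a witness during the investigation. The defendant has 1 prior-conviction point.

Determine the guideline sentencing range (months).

Base offense level for embezzlement: 20.
A1 applies: 20 − 1 = 19.
A2 does not apply.
A3 applies (level before this adjustment is 19 ≥ 13, so +4): 19 + 4 = 23.
A4 applies: 23 + 1 = 24.
A5 applies (level before this adjustment is 24 ≥ 10, so +3): 24 + 3 = 27.
A6 applies: 27 + 1 = 28.
Final offense level: 28.
Criminal history: 1 prior point → Category Minimal (0-8).
Level 28 falls in the 26-28 band.
Grid: Level 26-28 × Category Minimal = 51-59 months.

51-59 months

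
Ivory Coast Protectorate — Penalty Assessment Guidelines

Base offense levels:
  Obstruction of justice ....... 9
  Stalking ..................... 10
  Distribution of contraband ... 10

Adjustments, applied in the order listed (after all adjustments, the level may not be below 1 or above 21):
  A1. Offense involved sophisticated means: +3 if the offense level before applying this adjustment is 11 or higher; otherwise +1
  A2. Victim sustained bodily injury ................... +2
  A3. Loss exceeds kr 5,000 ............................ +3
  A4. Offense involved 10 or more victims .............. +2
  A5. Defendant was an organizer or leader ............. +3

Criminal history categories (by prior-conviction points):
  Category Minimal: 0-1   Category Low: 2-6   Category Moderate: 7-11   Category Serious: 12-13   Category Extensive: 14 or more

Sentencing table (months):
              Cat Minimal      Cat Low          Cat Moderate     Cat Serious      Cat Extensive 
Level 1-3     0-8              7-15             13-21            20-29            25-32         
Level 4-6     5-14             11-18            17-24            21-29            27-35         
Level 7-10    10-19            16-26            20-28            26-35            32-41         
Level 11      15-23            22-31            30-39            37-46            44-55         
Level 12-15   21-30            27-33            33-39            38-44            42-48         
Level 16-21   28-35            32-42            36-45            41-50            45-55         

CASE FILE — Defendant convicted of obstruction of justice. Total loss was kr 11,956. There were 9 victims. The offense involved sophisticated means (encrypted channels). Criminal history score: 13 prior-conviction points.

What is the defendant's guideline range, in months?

38-44 months

Base offense level for obstruction of justice: 9.
A1 applies (level before this adjustment is 9 < 11, so +1): 9 + 1 = 10.
A2 does not apply.
A3 applies: 10 + 3 = 13.
Final offense level: 13.
Criminal history: 13 prior points → Category Serious (12-13).
Level 13 falls in the 12-15 band.
Grid: Level 12-15 × Category Serious = 38-44 months.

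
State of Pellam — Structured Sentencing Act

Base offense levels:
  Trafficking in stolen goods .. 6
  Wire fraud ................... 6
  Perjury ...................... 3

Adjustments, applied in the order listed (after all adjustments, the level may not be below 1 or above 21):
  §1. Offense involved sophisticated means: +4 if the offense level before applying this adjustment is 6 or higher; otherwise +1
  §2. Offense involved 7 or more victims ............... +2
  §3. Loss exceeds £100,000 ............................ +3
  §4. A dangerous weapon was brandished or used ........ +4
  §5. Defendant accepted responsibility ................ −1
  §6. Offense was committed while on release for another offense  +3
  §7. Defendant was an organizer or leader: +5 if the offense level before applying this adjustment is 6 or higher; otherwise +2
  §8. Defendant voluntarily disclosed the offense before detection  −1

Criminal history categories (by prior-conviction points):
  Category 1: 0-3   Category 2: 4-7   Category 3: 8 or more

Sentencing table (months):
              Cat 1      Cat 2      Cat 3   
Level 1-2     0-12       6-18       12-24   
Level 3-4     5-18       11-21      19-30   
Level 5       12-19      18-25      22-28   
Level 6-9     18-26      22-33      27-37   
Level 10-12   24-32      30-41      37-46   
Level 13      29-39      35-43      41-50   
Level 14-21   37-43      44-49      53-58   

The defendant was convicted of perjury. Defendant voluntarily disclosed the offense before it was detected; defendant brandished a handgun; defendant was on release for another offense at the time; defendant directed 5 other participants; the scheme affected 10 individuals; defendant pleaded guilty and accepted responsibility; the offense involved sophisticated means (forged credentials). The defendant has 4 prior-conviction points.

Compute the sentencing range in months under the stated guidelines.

Base offense level for perjury: 3.
§1 applies (level before this adjustment is 3 < 6, so +1): 3 + 1 = 4.
§2 applies: 4 + 2 = 6.
§4 applies: 6 + 4 = 10.
§5 applies: 10 − 1 = 9.
§6 applies: 9 + 3 = 12.
§7 applies (level before this adjustment is 12 ≥ 6, so +5): 12 + 5 = 17.
§8 applies: 17 − 1 = 16.
Final offense level: 16.
Criminal history: 4 prior points → Category 2 (4-7).
Level 16 falls in the 14-21 band.
Grid: Level 14-21 × Category 2 = 44-49 months.

44-49 months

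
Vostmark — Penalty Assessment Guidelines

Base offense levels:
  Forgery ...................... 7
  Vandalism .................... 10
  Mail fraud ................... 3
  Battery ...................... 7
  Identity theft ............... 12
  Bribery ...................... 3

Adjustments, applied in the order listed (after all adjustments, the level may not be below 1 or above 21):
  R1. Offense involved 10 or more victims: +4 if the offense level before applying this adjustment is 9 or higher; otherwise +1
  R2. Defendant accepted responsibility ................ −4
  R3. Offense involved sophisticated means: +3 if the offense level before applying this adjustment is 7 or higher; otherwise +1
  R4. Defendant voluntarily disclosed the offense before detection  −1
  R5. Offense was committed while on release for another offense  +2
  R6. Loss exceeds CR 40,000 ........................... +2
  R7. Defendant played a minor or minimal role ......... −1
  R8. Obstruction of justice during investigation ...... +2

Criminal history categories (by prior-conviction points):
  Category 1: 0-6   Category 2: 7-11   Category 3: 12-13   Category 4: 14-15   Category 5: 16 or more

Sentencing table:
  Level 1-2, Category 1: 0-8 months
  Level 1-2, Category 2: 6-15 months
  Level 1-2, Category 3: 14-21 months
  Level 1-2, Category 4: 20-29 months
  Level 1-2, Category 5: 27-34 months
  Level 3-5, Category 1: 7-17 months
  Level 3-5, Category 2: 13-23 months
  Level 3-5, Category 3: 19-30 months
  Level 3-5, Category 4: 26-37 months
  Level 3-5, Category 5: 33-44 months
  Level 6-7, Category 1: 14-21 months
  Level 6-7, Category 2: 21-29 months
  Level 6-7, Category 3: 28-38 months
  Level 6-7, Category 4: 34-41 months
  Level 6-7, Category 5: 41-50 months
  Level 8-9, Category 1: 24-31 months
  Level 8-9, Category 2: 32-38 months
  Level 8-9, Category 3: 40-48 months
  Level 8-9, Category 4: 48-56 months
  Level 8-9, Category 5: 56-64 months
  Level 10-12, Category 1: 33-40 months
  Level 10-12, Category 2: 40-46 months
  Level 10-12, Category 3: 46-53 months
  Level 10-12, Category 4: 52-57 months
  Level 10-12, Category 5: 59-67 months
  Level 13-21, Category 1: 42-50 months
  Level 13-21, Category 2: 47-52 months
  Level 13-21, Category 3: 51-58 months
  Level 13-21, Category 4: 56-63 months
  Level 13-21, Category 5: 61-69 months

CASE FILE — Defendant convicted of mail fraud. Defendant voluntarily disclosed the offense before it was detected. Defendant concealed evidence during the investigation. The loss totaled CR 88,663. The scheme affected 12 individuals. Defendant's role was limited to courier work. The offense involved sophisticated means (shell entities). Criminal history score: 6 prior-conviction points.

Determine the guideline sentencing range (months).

14-21 months

Base offense level for mail fraud: 3.
R1 applies (level before this adjustment is 3 < 9, so +1): 3 + 1 = 4.
R3 applies (level before this adjustment is 4 < 7, so +1): 4 + 1 = 5.
R4 applies: 5 − 1 = 4.
R5 does not apply.
R6 applies: 4 + 2 = 6.
R7 applies: 6 − 1 = 5.
R8 applies: 5 + 2 = 7.
Final offense level: 7.
Criminal history: 6 prior points → Category 1 (0-6).
Level 7 falls in the 6-7 band.
Grid: Level 6-7 × Category 1 = 14-21 months.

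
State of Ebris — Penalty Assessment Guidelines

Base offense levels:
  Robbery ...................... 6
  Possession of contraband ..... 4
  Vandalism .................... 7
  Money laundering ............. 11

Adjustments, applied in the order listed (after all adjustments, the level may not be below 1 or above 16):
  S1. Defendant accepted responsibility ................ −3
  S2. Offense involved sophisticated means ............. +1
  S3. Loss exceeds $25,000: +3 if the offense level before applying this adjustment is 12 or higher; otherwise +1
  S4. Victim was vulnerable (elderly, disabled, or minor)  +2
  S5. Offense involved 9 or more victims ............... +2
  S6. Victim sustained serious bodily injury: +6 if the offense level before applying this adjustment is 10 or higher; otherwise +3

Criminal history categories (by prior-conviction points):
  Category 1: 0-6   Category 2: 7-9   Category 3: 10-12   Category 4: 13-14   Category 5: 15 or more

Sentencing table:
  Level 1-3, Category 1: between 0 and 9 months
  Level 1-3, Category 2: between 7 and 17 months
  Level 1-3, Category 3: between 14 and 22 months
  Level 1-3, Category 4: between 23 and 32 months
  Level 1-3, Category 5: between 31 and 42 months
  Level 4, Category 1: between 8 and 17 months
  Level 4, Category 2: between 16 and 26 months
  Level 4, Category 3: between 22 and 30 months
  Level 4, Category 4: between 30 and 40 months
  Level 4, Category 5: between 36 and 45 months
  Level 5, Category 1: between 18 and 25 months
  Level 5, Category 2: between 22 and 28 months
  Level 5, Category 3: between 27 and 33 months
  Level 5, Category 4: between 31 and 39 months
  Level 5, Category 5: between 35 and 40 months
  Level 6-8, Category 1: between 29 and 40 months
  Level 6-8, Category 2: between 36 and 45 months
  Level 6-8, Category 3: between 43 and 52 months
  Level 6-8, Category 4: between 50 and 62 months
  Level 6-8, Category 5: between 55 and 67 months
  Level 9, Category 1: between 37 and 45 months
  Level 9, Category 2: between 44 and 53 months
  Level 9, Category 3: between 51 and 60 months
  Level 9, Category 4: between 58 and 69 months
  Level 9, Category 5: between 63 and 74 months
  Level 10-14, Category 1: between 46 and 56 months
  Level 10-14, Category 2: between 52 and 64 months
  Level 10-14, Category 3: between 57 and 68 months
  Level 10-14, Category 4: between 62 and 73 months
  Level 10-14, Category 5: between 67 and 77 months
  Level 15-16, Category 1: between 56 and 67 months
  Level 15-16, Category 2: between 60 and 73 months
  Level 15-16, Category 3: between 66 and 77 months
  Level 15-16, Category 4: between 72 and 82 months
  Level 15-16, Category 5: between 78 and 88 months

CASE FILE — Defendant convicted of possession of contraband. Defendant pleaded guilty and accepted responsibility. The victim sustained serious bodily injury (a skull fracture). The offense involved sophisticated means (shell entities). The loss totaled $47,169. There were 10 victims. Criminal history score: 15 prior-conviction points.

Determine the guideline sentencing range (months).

55-67 months

Base offense level for possession of contraband: 4.
S1 applies: 4 − 3 = 1.
S2 applies: 1 + 1 = 2.
S3 applies (level before this adjustment is 2 < 12, so +1): 2 + 1 = 3.
S5 applies: 3 + 2 = 5.
S6 applies (level before this adjustment is 5 < 10, so +3): 5 + 3 = 8.
Final offense level: 8.
Criminal history: 15 prior points → Category 5 (15+).
Level 8 falls in the 6-8 band.
Grid: Level 6-8 × Category 5 = 55-67 months.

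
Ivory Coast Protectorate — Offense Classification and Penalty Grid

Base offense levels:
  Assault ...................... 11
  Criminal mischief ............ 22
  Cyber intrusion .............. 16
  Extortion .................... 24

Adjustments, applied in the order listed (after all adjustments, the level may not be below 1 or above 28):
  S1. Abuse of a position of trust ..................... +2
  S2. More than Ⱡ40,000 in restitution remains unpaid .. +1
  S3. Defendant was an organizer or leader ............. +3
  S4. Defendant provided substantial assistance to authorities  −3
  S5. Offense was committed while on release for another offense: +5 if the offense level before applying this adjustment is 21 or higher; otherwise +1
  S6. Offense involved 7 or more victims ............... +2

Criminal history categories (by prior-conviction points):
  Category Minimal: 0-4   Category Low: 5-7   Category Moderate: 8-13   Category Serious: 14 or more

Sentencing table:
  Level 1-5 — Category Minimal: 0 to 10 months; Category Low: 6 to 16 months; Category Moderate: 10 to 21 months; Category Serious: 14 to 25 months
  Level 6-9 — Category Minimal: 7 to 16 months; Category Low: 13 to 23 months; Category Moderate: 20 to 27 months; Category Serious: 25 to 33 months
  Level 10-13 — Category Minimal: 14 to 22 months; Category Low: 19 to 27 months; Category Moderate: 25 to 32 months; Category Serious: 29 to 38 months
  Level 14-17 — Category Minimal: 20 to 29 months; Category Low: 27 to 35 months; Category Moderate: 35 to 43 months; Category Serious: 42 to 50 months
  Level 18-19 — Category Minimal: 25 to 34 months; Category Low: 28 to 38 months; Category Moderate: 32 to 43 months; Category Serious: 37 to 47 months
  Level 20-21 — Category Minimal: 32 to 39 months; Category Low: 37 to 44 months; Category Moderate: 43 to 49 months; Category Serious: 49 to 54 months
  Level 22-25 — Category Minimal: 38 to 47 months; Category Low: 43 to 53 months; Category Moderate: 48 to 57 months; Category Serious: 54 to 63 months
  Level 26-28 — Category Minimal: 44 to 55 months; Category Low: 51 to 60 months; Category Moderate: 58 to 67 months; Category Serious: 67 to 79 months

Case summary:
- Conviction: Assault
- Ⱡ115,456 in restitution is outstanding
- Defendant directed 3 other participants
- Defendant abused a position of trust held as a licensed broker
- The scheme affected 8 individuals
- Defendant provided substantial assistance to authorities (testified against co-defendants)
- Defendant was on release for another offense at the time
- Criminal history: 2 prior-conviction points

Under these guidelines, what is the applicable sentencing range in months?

Base offense level for assault: 11.
S1 applies: 11 + 2 = 13.
S2 applies: 13 + 1 = 14.
S3 applies: 14 + 3 = 17.
S4 applies: 17 − 3 = 14.
S5 applies (level before this adjustment is 14 < 21, so +1): 14 + 1 = 15.
S6 applies: 15 + 2 = 17.
Final offense level: 17.
Criminal history: 2 prior points → Category Minimal (0-4).
Level 17 falls in the 14-17 band.
Grid: Level 14-17 × Category Minimal = 20-29 months.

20-29 months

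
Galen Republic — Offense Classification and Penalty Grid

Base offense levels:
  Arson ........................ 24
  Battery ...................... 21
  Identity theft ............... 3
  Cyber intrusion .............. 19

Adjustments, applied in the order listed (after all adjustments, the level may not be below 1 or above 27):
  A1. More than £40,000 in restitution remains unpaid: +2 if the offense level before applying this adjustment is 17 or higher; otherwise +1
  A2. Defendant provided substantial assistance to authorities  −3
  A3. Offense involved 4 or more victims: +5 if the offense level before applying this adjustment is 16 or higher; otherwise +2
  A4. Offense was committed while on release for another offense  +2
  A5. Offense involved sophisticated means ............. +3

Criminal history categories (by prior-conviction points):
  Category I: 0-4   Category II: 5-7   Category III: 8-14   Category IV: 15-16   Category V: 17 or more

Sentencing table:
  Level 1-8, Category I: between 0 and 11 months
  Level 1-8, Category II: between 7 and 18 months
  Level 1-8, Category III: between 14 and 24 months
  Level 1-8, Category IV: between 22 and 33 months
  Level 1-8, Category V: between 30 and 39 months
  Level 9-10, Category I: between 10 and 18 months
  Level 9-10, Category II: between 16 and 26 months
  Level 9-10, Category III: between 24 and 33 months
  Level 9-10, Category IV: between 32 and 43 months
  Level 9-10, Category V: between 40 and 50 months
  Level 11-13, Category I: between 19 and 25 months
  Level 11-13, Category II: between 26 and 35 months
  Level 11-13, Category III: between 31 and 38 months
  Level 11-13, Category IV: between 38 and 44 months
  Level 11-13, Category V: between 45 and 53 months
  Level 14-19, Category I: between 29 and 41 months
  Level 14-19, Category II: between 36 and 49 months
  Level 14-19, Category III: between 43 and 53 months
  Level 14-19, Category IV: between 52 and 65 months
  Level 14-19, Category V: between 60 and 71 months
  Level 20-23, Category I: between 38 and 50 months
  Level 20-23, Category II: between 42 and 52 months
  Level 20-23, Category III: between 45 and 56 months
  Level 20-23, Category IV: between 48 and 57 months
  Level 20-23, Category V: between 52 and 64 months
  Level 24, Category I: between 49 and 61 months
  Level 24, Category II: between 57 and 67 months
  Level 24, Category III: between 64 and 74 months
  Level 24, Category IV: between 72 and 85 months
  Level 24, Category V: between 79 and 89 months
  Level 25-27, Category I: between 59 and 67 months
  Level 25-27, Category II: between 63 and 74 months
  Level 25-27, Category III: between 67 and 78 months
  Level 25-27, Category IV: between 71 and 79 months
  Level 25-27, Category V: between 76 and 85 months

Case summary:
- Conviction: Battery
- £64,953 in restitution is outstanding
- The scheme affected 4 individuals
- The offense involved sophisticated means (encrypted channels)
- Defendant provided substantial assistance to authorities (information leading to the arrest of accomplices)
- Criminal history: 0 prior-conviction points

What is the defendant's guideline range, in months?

Base offense level for battery: 21.
A1 applies (level before this adjustment is 21 ≥ 17, so +2): 21 + 2 = 23.
A2 applies: 23 − 3 = 20.
A3 applies (level before this adjustment is 20 ≥ 16, so +5): 20 + 5 = 25.
A4 does not apply.
A5 applies: 25 + 3 = 28.
Level 28 exceeds the maximum of 27; capped at 27.
Final offense level: 27.
Criminal history: 0 prior points → Category I (0-4).
Level 27 falls in the 25-27 band.
Grid: Level 25-27 × Category I = 59-67 months.

59-67 months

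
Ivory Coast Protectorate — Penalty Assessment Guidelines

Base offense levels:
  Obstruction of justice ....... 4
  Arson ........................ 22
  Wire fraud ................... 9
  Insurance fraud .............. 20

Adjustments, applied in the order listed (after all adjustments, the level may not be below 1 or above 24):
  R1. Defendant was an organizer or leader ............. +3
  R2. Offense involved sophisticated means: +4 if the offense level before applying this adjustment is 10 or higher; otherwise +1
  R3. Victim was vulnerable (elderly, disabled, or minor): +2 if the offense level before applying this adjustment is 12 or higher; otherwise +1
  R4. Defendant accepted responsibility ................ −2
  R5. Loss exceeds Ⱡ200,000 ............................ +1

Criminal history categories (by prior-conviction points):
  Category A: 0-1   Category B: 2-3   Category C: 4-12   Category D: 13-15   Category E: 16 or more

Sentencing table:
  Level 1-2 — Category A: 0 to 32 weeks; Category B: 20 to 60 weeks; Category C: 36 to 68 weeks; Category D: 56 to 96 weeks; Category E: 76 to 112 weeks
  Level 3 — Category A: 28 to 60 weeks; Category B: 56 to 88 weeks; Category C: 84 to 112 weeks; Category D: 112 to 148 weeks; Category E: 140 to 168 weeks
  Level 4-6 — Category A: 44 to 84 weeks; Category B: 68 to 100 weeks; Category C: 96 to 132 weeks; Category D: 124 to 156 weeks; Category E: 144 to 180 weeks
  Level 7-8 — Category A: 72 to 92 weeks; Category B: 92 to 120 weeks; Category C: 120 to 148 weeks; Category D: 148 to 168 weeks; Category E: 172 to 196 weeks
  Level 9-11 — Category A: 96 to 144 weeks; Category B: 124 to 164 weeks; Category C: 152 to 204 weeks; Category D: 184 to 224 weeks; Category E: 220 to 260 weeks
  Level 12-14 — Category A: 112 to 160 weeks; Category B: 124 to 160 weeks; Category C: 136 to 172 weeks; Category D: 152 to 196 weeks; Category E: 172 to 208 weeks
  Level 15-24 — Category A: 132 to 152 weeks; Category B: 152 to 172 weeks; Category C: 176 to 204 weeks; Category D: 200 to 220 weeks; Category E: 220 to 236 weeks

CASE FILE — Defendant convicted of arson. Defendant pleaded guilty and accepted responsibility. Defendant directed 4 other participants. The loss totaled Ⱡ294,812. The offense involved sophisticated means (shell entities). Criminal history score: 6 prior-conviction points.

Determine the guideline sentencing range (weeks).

Base offense level for arson: 22.
R1 applies: 22 + 3 = 25.
R2 applies (level before this adjustment is 25 ≥ 10, so +4): 25 + 4 = 29.
R4 applies: 29 − 2 = 27.
R5 applies: 27 + 1 = 28.
Level 28 exceeds the maximum of 24; capped at 24.
Final offense level: 24.
Criminal history: 6 prior points → Category C (4-12).
Level 24 falls in the 15-24 band.
Grid: Level 15-24 × Category C = 176-204 weeks.

176-204 weeks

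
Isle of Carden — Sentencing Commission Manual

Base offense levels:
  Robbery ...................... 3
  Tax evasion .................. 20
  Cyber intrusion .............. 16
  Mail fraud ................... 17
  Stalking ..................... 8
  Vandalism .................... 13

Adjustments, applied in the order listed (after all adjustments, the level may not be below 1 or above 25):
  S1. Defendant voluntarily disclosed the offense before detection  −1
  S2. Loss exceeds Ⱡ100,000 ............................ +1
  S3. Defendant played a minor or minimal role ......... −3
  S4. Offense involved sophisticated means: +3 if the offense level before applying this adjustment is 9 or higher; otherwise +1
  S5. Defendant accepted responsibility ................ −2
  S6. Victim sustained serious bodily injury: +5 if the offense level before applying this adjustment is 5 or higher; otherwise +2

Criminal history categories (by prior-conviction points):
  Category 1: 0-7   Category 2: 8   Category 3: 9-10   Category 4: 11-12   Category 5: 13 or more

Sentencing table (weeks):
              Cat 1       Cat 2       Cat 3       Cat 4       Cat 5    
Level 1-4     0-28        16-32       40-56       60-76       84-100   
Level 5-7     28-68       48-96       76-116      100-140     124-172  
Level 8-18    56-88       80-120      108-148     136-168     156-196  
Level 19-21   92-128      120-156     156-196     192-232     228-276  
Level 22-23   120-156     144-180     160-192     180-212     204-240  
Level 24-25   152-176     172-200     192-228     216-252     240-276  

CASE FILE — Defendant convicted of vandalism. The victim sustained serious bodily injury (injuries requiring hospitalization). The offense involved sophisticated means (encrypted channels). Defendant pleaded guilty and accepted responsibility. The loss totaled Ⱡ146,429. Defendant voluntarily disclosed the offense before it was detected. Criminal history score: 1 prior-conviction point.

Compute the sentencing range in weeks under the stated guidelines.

Base offense level for vandalism: 13.
S1 applies: 13 − 1 = 12.
S2 applies: 12 + 1 = 13.
S4 applies (level before this adjustment is 13 ≥ 9, so +3): 13 + 3 = 16.
S5 applies: 16 − 2 = 14.
S6 applies (level before this adjustment is 14 ≥ 5, so +5): 14 + 5 = 19.
Final offense level: 19.
Criminal history: 1 prior point → Category 1 (0-7).
Level 19 falls in the 19-21 band.
Grid: Level 19-21 × Category 1 = 92-128 weeks.

92-128 weeks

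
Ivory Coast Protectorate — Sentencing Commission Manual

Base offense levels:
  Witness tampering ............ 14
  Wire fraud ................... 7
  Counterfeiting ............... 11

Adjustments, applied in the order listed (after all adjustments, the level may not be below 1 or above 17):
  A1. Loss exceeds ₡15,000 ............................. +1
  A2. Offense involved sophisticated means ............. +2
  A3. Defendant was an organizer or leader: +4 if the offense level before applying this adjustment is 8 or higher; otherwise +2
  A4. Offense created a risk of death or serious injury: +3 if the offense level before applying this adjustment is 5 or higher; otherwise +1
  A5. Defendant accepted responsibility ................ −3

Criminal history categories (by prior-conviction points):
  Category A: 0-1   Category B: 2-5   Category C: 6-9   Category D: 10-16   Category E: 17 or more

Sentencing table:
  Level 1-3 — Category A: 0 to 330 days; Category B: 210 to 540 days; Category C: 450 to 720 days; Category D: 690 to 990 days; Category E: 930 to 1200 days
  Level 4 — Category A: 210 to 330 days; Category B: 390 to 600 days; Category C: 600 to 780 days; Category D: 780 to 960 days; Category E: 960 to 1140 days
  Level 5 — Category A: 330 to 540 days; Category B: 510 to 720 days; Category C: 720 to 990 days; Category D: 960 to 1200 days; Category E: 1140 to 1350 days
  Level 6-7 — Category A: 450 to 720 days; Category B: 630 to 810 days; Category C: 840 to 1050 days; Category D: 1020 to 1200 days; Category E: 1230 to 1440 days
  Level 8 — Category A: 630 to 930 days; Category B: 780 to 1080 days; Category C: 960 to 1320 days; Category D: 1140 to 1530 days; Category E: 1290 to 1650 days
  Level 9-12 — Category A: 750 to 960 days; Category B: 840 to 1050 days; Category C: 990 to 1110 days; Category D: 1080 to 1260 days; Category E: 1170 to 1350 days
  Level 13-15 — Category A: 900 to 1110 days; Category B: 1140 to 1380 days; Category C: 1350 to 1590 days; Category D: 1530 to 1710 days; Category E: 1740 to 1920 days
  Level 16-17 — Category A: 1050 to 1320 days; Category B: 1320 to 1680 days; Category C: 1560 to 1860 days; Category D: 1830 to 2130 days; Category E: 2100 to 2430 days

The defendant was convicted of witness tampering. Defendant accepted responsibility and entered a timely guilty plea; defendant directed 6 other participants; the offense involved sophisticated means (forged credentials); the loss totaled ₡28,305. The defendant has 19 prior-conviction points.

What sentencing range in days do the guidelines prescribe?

2100-2430 days

Base offense level for witness tampering: 14.
A1 applies: 14 + 1 = 15.
A2 applies: 15 + 2 = 17.
A3 applies (level before this adjustment is 17 ≥ 8, so +4): 17 + 4 = 21.
A4 does not apply.
A5 applies: 21 − 3 = 18.
Level 18 exceeds the maximum of 17; capped at 17.
Final offense level: 17.
Criminal history: 19 prior points → Category E (17+).
Level 17 falls in the 16-17 band.
Grid: Level 16-17 × Category E = 2100-2430 days.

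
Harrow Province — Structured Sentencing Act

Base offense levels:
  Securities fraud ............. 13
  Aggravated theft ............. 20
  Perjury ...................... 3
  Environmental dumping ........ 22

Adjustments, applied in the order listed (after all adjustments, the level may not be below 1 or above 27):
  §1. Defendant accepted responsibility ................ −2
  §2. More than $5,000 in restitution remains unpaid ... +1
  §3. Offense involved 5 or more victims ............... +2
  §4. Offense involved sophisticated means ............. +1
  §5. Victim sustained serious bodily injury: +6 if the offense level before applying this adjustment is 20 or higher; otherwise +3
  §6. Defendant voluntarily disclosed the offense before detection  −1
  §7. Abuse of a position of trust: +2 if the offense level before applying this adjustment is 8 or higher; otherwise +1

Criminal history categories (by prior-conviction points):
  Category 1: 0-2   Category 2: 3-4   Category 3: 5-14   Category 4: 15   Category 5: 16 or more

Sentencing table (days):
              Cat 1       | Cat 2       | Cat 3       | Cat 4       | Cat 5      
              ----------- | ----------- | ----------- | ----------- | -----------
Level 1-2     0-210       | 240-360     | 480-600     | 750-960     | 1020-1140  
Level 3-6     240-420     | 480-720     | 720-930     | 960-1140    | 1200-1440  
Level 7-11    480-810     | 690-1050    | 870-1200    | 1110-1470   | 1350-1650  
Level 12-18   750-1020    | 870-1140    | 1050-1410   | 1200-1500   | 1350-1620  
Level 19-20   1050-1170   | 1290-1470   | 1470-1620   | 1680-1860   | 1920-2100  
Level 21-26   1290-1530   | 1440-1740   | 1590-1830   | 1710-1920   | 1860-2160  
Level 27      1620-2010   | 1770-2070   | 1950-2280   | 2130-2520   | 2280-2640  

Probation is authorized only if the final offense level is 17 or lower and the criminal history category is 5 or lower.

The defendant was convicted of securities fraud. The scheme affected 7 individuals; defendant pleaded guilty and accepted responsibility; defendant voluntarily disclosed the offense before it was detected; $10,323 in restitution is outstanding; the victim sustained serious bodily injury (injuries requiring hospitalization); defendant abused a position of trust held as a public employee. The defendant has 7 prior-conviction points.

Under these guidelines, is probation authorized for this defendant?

Base offense level for securities fraud: 13.
§1 applies: 13 − 2 = 11.
§2 applies: 11 + 1 = 12.
§3 applies: 12 + 2 = 14.
§4 does not apply.
§5 applies (level before this adjustment is 14 < 20, so +3): 14 + 3 = 17.
§6 applies: 17 − 1 = 16.
§7 applies (level before this adjustment is 16 ≥ 8, so +2): 16 + 2 = 18.
Final offense level: 18.
Criminal history: 7 prior points → Category 3 (5-14).
Level 18 falls in the 12-18 band.
Grid: Level 12-18 × Category 3 = 1050-1410 days.
Probation check: level 18 > 17 and category 3 ≤ 5 → not eligible.

No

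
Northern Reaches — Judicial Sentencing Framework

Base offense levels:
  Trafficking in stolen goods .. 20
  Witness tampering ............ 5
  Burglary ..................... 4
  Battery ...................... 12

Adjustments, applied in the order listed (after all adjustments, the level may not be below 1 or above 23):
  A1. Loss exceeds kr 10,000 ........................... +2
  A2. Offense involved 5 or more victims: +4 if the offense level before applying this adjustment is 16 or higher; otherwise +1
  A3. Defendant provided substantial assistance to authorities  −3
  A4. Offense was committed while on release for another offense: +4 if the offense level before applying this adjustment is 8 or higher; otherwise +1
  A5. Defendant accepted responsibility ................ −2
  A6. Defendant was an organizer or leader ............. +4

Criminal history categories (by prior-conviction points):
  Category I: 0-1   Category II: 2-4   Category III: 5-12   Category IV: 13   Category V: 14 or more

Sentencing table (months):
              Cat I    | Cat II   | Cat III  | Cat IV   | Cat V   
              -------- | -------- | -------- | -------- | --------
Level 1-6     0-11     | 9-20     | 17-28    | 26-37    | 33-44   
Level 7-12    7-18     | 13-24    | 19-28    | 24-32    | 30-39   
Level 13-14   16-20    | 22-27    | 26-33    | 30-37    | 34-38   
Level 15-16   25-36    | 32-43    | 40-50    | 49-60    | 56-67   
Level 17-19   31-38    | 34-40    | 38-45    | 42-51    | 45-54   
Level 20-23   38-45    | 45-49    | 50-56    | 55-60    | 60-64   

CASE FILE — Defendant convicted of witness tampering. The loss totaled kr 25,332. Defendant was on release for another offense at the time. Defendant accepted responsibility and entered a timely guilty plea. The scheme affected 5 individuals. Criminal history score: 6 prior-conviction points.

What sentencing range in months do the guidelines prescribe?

19-28 months

Base offense level for witness tampering: 5.
A1 applies: 5 + 2 = 7.
A2 applies (level before this adjustment is 7 < 16, so +1): 7 + 1 = 8.
A3 does not apply.
A4 applies (level before this adjustment is 8 ≥ 8, so +4): 8 + 4 = 12.
A5 applies: 12 − 2 = 10.
A6 does not apply.
Final offense level: 10.
Criminal history: 6 prior points → Category III (5-12).
Level 10 falls in the 7-12 band.
Grid: Level 7-12 × Category III = 19-28 months.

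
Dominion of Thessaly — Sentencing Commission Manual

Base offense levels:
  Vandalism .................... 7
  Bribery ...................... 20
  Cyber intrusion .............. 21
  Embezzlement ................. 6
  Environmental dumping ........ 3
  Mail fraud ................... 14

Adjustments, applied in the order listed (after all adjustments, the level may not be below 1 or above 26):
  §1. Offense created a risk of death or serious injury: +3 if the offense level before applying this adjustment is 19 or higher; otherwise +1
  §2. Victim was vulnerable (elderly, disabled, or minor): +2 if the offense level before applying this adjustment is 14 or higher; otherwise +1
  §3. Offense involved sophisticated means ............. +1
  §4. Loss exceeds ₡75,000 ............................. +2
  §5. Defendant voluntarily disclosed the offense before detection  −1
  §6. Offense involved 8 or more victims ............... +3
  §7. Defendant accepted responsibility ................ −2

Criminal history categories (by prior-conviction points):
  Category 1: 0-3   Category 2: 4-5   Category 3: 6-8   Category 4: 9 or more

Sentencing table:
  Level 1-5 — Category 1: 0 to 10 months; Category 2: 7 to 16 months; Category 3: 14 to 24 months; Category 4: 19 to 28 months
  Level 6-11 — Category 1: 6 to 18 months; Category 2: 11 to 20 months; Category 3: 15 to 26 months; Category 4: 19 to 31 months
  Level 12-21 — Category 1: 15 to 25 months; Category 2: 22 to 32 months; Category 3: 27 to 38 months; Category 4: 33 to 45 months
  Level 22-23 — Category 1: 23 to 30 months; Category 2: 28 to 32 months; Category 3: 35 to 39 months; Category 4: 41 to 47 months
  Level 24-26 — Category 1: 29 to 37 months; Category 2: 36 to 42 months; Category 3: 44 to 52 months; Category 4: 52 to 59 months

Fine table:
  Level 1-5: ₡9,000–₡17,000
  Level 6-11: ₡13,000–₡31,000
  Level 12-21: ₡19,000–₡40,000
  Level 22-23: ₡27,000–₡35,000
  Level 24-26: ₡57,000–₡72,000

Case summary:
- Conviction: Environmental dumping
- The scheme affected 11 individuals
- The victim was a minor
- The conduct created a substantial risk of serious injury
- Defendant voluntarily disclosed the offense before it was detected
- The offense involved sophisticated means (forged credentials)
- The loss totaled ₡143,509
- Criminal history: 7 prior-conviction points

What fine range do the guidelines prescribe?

₡13,000–₡31,000

Base offense level for environmental dumping: 3.
§1 applies (level before this adjustment is 3 < 19, so +1): 3 + 1 = 4.
§2 applies (level before this adjustment is 4 < 14, so +1): 4 + 1 = 5.
§3 applies: 5 + 1 = 6.
§4 applies: 6 + 2 = 8.
§5 applies: 8 − 1 = 7.
§6 applies: 7 + 3 = 10.
§7 does not apply.
Final offense level: 10.
Level 10 falls in the 6-11 band.
Fine table: Level 6-11 → ₡13,000–₡31,000.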